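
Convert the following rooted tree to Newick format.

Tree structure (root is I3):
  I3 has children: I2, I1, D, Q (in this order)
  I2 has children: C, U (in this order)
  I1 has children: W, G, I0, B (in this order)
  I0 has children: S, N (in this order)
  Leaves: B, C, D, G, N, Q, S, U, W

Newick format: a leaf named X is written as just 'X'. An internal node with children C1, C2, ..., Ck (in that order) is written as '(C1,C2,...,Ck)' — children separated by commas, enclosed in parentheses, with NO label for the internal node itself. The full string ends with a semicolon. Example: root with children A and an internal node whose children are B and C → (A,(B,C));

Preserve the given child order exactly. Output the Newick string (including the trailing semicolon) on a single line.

Answer: ((C,U),(W,G,(S,N),B),D,Q);

Derivation:
internal I3 with children ['I2', 'I1', 'D', 'Q']
  internal I2 with children ['C', 'U']
    leaf 'C' → 'C'
    leaf 'U' → 'U'
  → '(C,U)'
  internal I1 with children ['W', 'G', 'I0', 'B']
    leaf 'W' → 'W'
    leaf 'G' → 'G'
    internal I0 with children ['S', 'N']
      leaf 'S' → 'S'
      leaf 'N' → 'N'
    → '(S,N)'
    leaf 'B' → 'B'
  → '(W,G,(S,N),B)'
  leaf 'D' → 'D'
  leaf 'Q' → 'Q'
→ '((C,U),(W,G,(S,N),B),D,Q)'
Final: ((C,U),(W,G,(S,N),B),D,Q);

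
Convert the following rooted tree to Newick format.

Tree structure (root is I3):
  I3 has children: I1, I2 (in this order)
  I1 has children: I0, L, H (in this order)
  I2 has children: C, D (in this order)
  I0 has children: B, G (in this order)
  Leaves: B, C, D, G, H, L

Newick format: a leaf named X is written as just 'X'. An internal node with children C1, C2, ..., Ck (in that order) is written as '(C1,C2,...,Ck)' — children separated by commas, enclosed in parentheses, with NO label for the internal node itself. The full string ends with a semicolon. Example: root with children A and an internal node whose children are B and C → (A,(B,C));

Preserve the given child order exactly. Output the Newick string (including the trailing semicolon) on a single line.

Answer: (((B,G),L,H),(C,D));

Derivation:
internal I3 with children ['I1', 'I2']
  internal I1 with children ['I0', 'L', 'H']
    internal I0 with children ['B', 'G']
      leaf 'B' → 'B'
      leaf 'G' → 'G'
    → '(B,G)'
    leaf 'L' → 'L'
    leaf 'H' → 'H'
  → '((B,G),L,H)'
  internal I2 with children ['C', 'D']
    leaf 'C' → 'C'
    leaf 'D' → 'D'
  → '(C,D)'
→ '(((B,G),L,H),(C,D))'
Final: (((B,G),L,H),(C,D));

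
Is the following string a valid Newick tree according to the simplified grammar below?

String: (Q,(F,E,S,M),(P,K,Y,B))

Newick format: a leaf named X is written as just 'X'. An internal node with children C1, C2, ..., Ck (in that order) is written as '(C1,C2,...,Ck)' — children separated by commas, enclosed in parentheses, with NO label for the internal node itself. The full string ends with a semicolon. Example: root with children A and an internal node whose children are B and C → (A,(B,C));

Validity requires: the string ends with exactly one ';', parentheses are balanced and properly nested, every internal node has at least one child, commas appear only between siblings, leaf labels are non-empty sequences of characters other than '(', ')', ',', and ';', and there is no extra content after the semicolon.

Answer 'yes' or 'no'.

Input: (Q,(F,E,S,M),(P,K,Y,B))
Paren balance: 3 '(' vs 3 ')' OK
Ends with single ';': False
Full parse: FAILS (must end with ;)
Valid: False

Answer: no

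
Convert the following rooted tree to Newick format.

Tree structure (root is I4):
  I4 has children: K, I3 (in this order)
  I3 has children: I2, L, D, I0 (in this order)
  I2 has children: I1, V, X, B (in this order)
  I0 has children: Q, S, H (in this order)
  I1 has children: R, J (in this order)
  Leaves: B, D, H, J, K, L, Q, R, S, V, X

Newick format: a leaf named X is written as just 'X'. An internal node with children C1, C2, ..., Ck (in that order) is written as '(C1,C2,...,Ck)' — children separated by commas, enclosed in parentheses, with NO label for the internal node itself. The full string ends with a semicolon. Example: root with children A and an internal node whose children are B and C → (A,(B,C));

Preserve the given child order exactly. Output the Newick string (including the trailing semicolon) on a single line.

Answer: (K,(((R,J),V,X,B),L,D,(Q,S,H)));

Derivation:
internal I4 with children ['K', 'I3']
  leaf 'K' → 'K'
  internal I3 with children ['I2', 'L', 'D', 'I0']
    internal I2 with children ['I1', 'V', 'X', 'B']
      internal I1 with children ['R', 'J']
        leaf 'R' → 'R'
        leaf 'J' → 'J'
      → '(R,J)'
      leaf 'V' → 'V'
      leaf 'X' → 'X'
      leaf 'B' → 'B'
    → '((R,J),V,X,B)'
    leaf 'L' → 'L'
    leaf 'D' → 'D'
    internal I0 with children ['Q', 'S', 'H']
      leaf 'Q' → 'Q'
      leaf 'S' → 'S'
      leaf 'H' → 'H'
    → '(Q,S,H)'
  → '(((R,J),V,X,B),L,D,(Q,S,H))'
→ '(K,(((R,J),V,X,B),L,D,(Q,S,H)))'
Final: (K,(((R,J),V,X,B),L,D,(Q,S,H)));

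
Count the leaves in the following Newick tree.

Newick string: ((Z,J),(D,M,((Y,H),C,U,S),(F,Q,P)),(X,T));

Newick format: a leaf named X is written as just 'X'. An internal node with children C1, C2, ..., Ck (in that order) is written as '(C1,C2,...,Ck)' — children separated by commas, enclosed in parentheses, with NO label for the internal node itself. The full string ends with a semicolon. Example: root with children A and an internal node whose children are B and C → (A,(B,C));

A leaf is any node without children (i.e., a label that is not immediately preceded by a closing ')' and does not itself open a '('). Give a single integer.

Answer: 14

Derivation:
Newick: ((Z,J),(D,M,((Y,H),C,U,S),(F,Q,P)),(X,T));
Scan left-to-right; a leaf is any maximal label run not followed by '(':
  pos 2: leaf 'Z' → count = 1
  pos 4: leaf 'J' → count = 2
  pos 8: leaf 'D' → count = 3
  pos 10: leaf 'M' → count = 4
  pos 14: leaf 'Y' → count = 5
  pos 16: leaf 'H' → count = 6
  pos 19: leaf 'C' → count = 7
  pos 21: leaf 'U' → count = 8
  pos 23: leaf 'S' → count = 9
  pos 27: leaf 'F' → count = 10
  pos 29: leaf 'Q' → count = 11
  pos 31: leaf 'P' → count = 12
  pos 36: leaf 'X' → count = 13
  pos 38: leaf 'T' → count = 14
Total leaves: 14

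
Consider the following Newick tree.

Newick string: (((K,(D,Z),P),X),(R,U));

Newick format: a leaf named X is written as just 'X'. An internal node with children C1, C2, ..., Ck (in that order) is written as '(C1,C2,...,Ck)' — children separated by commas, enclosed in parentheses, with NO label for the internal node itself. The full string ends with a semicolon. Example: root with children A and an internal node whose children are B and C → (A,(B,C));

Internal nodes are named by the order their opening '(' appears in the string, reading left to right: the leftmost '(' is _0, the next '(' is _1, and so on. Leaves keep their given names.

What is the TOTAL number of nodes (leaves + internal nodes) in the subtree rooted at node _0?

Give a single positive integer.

Answer: 12

Derivation:
Newick: (((K,(D,Z),P),X),(R,U));
Locate _0: it is the '(' at position 0 (the 1st '(' reading left to right).
Query: subtree rooted at _0
_0: subtree_size = 1 + 11
  _1: subtree_size = 1 + 7
    _2: subtree_size = 1 + 5
      K: subtree_size = 1 + 0
      _3: subtree_size = 1 + 2
        D: subtree_size = 1 + 0
        Z: subtree_size = 1 + 0
      P: subtree_size = 1 + 0
    X: subtree_size = 1 + 0
  _4: subtree_size = 1 + 2
    R: subtree_size = 1 + 0
    U: subtree_size = 1 + 0
Total subtree size of _0: 12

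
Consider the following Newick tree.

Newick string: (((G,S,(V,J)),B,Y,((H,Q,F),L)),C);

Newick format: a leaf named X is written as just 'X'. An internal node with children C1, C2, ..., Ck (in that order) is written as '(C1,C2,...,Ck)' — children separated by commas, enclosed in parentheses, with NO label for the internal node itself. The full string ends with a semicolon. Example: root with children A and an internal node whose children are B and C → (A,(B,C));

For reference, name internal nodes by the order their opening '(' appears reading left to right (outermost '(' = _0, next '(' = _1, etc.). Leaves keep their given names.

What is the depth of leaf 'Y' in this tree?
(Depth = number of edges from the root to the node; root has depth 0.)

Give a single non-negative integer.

Newick: (((G,S,(V,J)),B,Y,((H,Q,F),L)),C);
Naming internals by '(' encounter order: outermost '(' = _0, next = _1, ...
Query node: Y
Path from root: _0 -> _1 -> Y
Depth of Y: 2 (number of edges from root)

Answer: 2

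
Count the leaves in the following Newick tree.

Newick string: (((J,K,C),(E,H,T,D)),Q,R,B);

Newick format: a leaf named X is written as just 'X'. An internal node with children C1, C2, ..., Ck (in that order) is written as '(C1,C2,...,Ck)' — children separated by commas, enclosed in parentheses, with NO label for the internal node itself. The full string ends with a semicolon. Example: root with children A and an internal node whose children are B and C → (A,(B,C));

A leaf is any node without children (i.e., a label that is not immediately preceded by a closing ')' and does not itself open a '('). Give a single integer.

Newick: (((J,K,C),(E,H,T,D)),Q,R,B);
Scan left-to-right; a leaf is any maximal label run not followed by '(':
  pos 3: leaf 'J' → count = 1
  pos 5: leaf 'K' → count = 2
  pos 7: leaf 'C' → count = 3
  pos 11: leaf 'E' → count = 4
  pos 13: leaf 'H' → count = 5
  pos 15: leaf 'T' → count = 6
  pos 17: leaf 'D' → count = 7
  pos 21: leaf 'Q' → count = 8
  pos 23: leaf 'R' → count = 9
  pos 25: leaf 'B' → count = 10
Total leaves: 10

Answer: 10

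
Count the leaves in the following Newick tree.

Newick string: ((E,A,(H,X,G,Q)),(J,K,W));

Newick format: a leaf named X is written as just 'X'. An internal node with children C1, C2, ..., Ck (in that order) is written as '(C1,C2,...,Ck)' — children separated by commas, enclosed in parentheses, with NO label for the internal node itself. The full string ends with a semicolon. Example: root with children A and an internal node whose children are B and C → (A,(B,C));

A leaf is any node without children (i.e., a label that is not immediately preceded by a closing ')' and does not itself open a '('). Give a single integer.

Newick: ((E,A,(H,X,G,Q)),(J,K,W));
Scan left-to-right; a leaf is any maximal label run not followed by '(':
  pos 2: leaf 'E' → count = 1
  pos 4: leaf 'A' → count = 2
  pos 7: leaf 'H' → count = 3
  pos 9: leaf 'X' → count = 4
  pos 11: leaf 'G' → count = 5
  pos 13: leaf 'Q' → count = 6
  pos 18: leaf 'J' → count = 7
  pos 20: leaf 'K' → count = 8
  pos 22: leaf 'W' → count = 9
Total leaves: 9

Answer: 9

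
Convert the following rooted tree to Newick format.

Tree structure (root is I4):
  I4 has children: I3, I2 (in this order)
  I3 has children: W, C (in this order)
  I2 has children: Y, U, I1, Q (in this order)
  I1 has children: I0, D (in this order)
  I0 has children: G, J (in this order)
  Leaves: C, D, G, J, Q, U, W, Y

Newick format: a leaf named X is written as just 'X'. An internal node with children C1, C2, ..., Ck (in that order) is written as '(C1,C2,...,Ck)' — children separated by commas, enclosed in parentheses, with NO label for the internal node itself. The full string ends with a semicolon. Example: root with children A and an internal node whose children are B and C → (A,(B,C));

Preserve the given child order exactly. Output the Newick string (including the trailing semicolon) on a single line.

internal I4 with children ['I3', 'I2']
  internal I3 with children ['W', 'C']
    leaf 'W' → 'W'
    leaf 'C' → 'C'
  → '(W,C)'
  internal I2 with children ['Y', 'U', 'I1', 'Q']
    leaf 'Y' → 'Y'
    leaf 'U' → 'U'
    internal I1 with children ['I0', 'D']
      internal I0 with children ['G', 'J']
        leaf 'G' → 'G'
        leaf 'J' → 'J'
      → '(G,J)'
      leaf 'D' → 'D'
    → '((G,J),D)'
    leaf 'Q' → 'Q'
  → '(Y,U,((G,J),D),Q)'
→ '((W,C),(Y,U,((G,J),D),Q))'
Final: ((W,C),(Y,U,((G,J),D),Q));

Answer: ((W,C),(Y,U,((G,J),D),Q));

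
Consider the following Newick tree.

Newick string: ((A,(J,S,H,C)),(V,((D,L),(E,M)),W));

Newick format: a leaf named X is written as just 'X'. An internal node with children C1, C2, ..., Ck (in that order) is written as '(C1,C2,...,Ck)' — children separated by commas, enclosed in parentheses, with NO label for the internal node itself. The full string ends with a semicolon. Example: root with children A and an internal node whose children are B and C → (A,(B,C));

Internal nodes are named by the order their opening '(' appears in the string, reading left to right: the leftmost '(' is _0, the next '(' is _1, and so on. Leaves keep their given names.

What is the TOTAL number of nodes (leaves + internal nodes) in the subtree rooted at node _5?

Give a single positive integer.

Answer: 3

Derivation:
Newick: ((A,(J,S,H,C)),(V,((D,L),(E,M)),W));
Locate _5: it is the '(' at position 19 (the 6th '(' reading left to right).
Query: subtree rooted at _5
_5: subtree_size = 1 + 2
  D: subtree_size = 1 + 0
  L: subtree_size = 1 + 0
Total subtree size of _5: 3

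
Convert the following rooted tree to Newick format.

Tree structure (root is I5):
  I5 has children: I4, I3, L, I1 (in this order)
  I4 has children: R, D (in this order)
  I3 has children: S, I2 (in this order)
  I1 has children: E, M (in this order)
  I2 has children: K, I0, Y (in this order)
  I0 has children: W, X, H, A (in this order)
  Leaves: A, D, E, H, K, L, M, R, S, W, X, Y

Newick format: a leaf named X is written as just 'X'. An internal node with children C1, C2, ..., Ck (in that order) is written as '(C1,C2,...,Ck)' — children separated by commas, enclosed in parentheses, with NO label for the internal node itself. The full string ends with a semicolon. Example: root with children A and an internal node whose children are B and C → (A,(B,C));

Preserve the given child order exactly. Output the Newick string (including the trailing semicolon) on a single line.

internal I5 with children ['I4', 'I3', 'L', 'I1']
  internal I4 with children ['R', 'D']
    leaf 'R' → 'R'
    leaf 'D' → 'D'
  → '(R,D)'
  internal I3 with children ['S', 'I2']
    leaf 'S' → 'S'
    internal I2 with children ['K', 'I0', 'Y']
      leaf 'K' → 'K'
      internal I0 with children ['W', 'X', 'H', 'A']
        leaf 'W' → 'W'
        leaf 'X' → 'X'
        leaf 'H' → 'H'
        leaf 'A' → 'A'
      → '(W,X,H,A)'
      leaf 'Y' → 'Y'
    → '(K,(W,X,H,A),Y)'
  → '(S,(K,(W,X,H,A),Y))'
  leaf 'L' → 'L'
  internal I1 with children ['E', 'M']
    leaf 'E' → 'E'
    leaf 'M' → 'M'
  → '(E,M)'
→ '((R,D),(S,(K,(W,X,H,A),Y)),L,(E,M))'
Final: ((R,D),(S,(K,(W,X,H,A),Y)),L,(E,M));

Answer: ((R,D),(S,(K,(W,X,H,A),Y)),L,(E,M));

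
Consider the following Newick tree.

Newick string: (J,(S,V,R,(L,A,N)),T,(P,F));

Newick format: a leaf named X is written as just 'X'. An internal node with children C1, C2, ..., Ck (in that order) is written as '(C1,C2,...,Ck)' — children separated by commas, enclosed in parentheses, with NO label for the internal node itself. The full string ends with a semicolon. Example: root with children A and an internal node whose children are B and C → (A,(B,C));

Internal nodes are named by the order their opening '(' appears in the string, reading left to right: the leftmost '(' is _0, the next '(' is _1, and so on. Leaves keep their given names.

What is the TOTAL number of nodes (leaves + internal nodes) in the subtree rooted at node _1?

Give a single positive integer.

Newick: (J,(S,V,R,(L,A,N)),T,(P,F));
Locate _1: it is the '(' at position 3 (the 2nd '(' reading left to right).
Query: subtree rooted at _1
_1: subtree_size = 1 + 7
  S: subtree_size = 1 + 0
  V: subtree_size = 1 + 0
  R: subtree_size = 1 + 0
  _2: subtree_size = 1 + 3
    L: subtree_size = 1 + 0
    A: subtree_size = 1 + 0
    N: subtree_size = 1 + 0
Total subtree size of _1: 8

Answer: 8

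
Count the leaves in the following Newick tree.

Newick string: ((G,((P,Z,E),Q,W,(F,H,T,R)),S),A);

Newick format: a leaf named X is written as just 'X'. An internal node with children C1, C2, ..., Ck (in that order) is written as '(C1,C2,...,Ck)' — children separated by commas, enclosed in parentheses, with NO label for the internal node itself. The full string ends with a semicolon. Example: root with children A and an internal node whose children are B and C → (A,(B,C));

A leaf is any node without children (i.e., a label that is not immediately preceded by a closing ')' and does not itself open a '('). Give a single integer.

Newick: ((G,((P,Z,E),Q,W,(F,H,T,R)),S),A);
Scan left-to-right; a leaf is any maximal label run not followed by '(':
  pos 2: leaf 'G' → count = 1
  pos 6: leaf 'P' → count = 2
  pos 8: leaf 'Z' → count = 3
  pos 10: leaf 'E' → count = 4
  pos 13: leaf 'Q' → count = 5
  pos 15: leaf 'W' → count = 6
  pos 18: leaf 'F' → count = 7
  pos 20: leaf 'H' → count = 8
  pos 22: leaf 'T' → count = 9
  pos 24: leaf 'R' → count = 10
  pos 28: leaf 'S' → count = 11
  pos 31: leaf 'A' → count = 12
Total leaves: 12

Answer: 12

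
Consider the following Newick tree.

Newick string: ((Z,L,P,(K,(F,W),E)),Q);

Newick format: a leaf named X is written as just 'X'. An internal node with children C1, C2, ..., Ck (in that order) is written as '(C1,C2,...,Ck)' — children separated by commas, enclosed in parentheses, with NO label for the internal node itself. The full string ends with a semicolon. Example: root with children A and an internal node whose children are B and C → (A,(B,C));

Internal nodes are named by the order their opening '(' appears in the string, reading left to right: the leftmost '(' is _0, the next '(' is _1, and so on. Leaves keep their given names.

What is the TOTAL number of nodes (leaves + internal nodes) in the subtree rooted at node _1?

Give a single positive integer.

Answer: 10

Derivation:
Newick: ((Z,L,P,(K,(F,W),E)),Q);
Locate _1: it is the '(' at position 1 (the 2nd '(' reading left to right).
Query: subtree rooted at _1
_1: subtree_size = 1 + 9
  Z: subtree_size = 1 + 0
  L: subtree_size = 1 + 0
  P: subtree_size = 1 + 0
  _2: subtree_size = 1 + 5
    K: subtree_size = 1 + 0
    _3: subtree_size = 1 + 2
      F: subtree_size = 1 + 0
      W: subtree_size = 1 + 0
    E: subtree_size = 1 + 0
Total subtree size of _1: 10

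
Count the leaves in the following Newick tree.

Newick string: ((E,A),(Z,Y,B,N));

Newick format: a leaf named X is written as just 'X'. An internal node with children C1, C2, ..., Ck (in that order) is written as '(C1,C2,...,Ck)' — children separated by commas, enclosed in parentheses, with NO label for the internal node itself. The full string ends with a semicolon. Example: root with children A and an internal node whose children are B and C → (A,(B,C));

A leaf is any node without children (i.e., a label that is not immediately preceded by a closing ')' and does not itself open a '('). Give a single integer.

Newick: ((E,A),(Z,Y,B,N));
Scan left-to-right; a leaf is any maximal label run not followed by '(':
  pos 2: leaf 'E' → count = 1
  pos 4: leaf 'A' → count = 2
  pos 8: leaf 'Z' → count = 3
  pos 10: leaf 'Y' → count = 4
  pos 12: leaf 'B' → count = 5
  pos 14: leaf 'N' → count = 6
Total leaves: 6

Answer: 6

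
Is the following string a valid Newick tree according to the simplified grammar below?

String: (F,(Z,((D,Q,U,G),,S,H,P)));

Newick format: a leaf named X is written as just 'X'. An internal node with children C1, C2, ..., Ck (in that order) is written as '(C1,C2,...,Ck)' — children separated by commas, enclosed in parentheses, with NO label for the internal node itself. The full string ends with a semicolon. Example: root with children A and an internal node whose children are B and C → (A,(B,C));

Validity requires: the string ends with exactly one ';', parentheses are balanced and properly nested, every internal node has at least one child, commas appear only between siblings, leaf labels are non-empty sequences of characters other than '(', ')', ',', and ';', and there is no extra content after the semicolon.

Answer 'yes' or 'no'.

Answer: no

Derivation:
Input: (F,(Z,((D,Q,U,G),,S,H,P)));
Paren balance: 4 '(' vs 4 ')' OK
Ends with single ';': True
Full parse: FAILS (empty leaf label at pos 17)
Valid: False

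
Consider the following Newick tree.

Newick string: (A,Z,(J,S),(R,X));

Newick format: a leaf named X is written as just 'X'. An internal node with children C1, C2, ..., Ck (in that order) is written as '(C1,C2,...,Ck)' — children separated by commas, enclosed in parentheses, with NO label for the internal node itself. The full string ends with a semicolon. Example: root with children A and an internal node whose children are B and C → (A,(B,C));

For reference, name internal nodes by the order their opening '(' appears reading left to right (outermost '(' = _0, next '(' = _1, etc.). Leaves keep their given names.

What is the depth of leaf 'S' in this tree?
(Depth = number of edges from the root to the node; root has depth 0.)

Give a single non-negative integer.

Answer: 2

Derivation:
Newick: (A,Z,(J,S),(R,X));
Naming internals by '(' encounter order: outermost '(' = _0, next = _1, ...
Query node: S
Path from root: _0 -> _1 -> S
Depth of S: 2 (number of edges from root)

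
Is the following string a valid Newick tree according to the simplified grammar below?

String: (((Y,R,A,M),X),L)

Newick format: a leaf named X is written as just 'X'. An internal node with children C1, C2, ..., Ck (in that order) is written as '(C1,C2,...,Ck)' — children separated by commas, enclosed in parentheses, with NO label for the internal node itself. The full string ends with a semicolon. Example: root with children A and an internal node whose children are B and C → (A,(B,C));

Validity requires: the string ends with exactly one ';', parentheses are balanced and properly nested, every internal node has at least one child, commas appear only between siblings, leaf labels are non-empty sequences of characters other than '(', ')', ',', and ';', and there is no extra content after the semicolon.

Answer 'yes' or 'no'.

Answer: no

Derivation:
Input: (((Y,R,A,M),X),L)
Paren balance: 3 '(' vs 3 ')' OK
Ends with single ';': False
Full parse: FAILS (must end with ;)
Valid: False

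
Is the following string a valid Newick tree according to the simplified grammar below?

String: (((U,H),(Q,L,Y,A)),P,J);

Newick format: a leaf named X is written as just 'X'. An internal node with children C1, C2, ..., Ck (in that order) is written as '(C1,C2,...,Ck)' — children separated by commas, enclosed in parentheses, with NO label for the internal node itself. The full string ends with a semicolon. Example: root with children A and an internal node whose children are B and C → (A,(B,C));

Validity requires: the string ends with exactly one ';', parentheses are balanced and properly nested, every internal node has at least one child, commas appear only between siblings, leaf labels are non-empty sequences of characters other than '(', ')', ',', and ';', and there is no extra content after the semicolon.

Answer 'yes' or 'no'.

Input: (((U,H),(Q,L,Y,A)),P,J);
Paren balance: 4 '(' vs 4 ')' OK
Ends with single ';': True
Full parse: OK
Valid: True

Answer: yes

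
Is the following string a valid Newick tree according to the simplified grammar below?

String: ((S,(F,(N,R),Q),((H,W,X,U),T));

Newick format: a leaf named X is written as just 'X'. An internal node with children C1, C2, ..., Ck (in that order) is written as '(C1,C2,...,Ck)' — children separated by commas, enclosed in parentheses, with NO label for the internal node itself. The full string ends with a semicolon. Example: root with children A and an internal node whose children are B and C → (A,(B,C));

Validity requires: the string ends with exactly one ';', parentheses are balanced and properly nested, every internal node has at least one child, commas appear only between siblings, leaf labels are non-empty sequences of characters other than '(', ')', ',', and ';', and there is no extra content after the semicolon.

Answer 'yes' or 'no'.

Answer: no

Derivation:
Input: ((S,(F,(N,R),Q),((H,W,X,U),T));
Paren balance: 6 '(' vs 5 ')' MISMATCH
Ends with single ';': True
Full parse: FAILS (expected , or ) at pos 30)
Valid: False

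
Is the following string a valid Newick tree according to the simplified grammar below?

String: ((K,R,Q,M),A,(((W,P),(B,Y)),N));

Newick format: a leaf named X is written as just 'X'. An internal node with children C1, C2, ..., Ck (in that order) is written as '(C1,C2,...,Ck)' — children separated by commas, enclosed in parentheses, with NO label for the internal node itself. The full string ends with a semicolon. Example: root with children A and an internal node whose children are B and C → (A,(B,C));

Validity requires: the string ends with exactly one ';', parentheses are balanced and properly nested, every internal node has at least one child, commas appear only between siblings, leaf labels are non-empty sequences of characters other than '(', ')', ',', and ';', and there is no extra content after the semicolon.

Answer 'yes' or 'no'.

Answer: yes

Derivation:
Input: ((K,R,Q,M),A,(((W,P),(B,Y)),N));
Paren balance: 6 '(' vs 6 ')' OK
Ends with single ';': True
Full parse: OK
Valid: True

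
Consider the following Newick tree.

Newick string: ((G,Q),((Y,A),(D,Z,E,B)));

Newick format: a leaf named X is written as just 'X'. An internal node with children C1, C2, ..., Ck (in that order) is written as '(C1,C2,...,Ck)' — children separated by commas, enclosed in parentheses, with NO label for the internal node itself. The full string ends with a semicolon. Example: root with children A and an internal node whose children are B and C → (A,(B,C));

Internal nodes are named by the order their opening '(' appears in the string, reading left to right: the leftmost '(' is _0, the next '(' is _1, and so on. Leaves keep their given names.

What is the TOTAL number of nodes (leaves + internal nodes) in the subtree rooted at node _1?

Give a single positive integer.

Answer: 3

Derivation:
Newick: ((G,Q),((Y,A),(D,Z,E,B)));
Locate _1: it is the '(' at position 1 (the 2nd '(' reading left to right).
Query: subtree rooted at _1
_1: subtree_size = 1 + 2
  G: subtree_size = 1 + 0
  Q: subtree_size = 1 + 0
Total subtree size of _1: 3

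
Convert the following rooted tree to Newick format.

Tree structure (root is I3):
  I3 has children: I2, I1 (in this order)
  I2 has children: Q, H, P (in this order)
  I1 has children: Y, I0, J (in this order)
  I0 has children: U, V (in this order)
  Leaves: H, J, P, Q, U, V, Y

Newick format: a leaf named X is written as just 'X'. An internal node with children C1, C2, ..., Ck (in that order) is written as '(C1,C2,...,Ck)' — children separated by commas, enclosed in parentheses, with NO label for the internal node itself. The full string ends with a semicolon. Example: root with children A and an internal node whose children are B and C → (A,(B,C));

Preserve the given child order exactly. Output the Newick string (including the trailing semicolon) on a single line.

Answer: ((Q,H,P),(Y,(U,V),J));

Derivation:
internal I3 with children ['I2', 'I1']
  internal I2 with children ['Q', 'H', 'P']
    leaf 'Q' → 'Q'
    leaf 'H' → 'H'
    leaf 'P' → 'P'
  → '(Q,H,P)'
  internal I1 with children ['Y', 'I0', 'J']
    leaf 'Y' → 'Y'
    internal I0 with children ['U', 'V']
      leaf 'U' → 'U'
      leaf 'V' → 'V'
    → '(U,V)'
    leaf 'J' → 'J'
  → '(Y,(U,V),J)'
→ '((Q,H,P),(Y,(U,V),J))'
Final: ((Q,H,P),(Y,(U,V),J));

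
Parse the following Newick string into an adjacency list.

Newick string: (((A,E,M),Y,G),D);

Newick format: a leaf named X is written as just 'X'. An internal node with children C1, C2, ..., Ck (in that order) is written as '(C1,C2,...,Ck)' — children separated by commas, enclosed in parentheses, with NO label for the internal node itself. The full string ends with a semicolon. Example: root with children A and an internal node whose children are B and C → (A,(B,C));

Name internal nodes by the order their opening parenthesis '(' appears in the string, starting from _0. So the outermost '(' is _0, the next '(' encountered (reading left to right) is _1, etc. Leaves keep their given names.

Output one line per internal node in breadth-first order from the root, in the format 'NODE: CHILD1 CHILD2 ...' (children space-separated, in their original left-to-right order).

Input: (((A,E,M),Y,G),D);
Scanning left-to-right, naming '(' by encounter order:
  pos 0: '(' -> open internal node _0 (depth 1)
  pos 1: '(' -> open internal node _1 (depth 2)
  pos 2: '(' -> open internal node _2 (depth 3)
  pos 8: ')' -> close internal node _2 (now at depth 2)
  pos 13: ')' -> close internal node _1 (now at depth 1)
  pos 16: ')' -> close internal node _0 (now at depth 0)
Total internal nodes: 3
BFS adjacency from root:
  _0: _1 D
  _1: _2 Y G
  _2: A E M

Answer: _0: _1 D
_1: _2 Y G
_2: A E M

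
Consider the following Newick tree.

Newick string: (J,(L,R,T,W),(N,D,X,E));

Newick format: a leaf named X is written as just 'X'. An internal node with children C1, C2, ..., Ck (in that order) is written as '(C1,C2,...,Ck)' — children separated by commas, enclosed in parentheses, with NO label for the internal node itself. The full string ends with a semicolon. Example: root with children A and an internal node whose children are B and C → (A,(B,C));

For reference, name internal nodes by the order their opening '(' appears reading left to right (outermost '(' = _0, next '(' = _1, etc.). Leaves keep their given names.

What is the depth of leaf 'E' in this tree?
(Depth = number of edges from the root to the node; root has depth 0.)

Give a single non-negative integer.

Newick: (J,(L,R,T,W),(N,D,X,E));
Naming internals by '(' encounter order: outermost '(' = _0, next = _1, ...
Query node: E
Path from root: _0 -> _2 -> E
Depth of E: 2 (number of edges from root)

Answer: 2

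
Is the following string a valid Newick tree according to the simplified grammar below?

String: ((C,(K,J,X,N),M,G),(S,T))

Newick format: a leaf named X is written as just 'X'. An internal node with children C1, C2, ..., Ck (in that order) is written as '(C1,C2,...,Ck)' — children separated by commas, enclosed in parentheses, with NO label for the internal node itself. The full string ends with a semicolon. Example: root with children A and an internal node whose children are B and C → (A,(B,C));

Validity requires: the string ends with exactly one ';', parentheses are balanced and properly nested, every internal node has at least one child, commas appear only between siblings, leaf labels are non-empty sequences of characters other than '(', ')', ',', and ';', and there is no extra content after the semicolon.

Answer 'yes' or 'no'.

Answer: no

Derivation:
Input: ((C,(K,J,X,N),M,G),(S,T))
Paren balance: 4 '(' vs 4 ')' OK
Ends with single ';': False
Full parse: FAILS (must end with ;)
Valid: False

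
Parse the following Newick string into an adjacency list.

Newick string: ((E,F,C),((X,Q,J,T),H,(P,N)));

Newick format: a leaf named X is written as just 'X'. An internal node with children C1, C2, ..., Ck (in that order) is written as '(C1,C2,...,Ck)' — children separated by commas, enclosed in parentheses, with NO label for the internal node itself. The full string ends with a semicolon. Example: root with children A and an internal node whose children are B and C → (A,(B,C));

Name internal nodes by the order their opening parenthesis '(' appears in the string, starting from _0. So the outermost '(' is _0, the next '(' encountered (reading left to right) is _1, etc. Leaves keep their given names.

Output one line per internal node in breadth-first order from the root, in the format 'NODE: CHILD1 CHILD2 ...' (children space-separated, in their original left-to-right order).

Input: ((E,F,C),((X,Q,J,T),H,(P,N)));
Scanning left-to-right, naming '(' by encounter order:
  pos 0: '(' -> open internal node _0 (depth 1)
  pos 1: '(' -> open internal node _1 (depth 2)
  pos 7: ')' -> close internal node _1 (now at depth 1)
  pos 9: '(' -> open internal node _2 (depth 2)
  pos 10: '(' -> open internal node _3 (depth 3)
  pos 18: ')' -> close internal node _3 (now at depth 2)
  pos 22: '(' -> open internal node _4 (depth 3)
  pos 26: ')' -> close internal node _4 (now at depth 2)
  pos 27: ')' -> close internal node _2 (now at depth 1)
  pos 28: ')' -> close internal node _0 (now at depth 0)
Total internal nodes: 5
BFS adjacency from root:
  _0: _1 _2
  _1: E F C
  _2: _3 H _4
  _3: X Q J T
  _4: P N

Answer: _0: _1 _2
_1: E F C
_2: _3 H _4
_3: X Q J T
_4: P N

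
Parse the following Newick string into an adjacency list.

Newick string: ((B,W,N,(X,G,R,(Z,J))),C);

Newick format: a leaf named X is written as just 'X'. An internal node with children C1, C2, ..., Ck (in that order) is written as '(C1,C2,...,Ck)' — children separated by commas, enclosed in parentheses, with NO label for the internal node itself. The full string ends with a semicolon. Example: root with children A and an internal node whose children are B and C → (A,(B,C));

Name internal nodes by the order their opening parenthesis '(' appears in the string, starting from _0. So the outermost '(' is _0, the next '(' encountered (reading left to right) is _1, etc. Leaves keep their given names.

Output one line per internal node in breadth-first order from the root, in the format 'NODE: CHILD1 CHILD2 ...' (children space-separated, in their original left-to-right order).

Answer: _0: _1 C
_1: B W N _2
_2: X G R _3
_3: Z J

Derivation:
Input: ((B,W,N,(X,G,R,(Z,J))),C);
Scanning left-to-right, naming '(' by encounter order:
  pos 0: '(' -> open internal node _0 (depth 1)
  pos 1: '(' -> open internal node _1 (depth 2)
  pos 8: '(' -> open internal node _2 (depth 3)
  pos 15: '(' -> open internal node _3 (depth 4)
  pos 19: ')' -> close internal node _3 (now at depth 3)
  pos 20: ')' -> close internal node _2 (now at depth 2)
  pos 21: ')' -> close internal node _1 (now at depth 1)
  pos 24: ')' -> close internal node _0 (now at depth 0)
Total internal nodes: 4
BFS adjacency from root:
  _0: _1 C
  _1: B W N _2
  _2: X G R _3
  _3: Z J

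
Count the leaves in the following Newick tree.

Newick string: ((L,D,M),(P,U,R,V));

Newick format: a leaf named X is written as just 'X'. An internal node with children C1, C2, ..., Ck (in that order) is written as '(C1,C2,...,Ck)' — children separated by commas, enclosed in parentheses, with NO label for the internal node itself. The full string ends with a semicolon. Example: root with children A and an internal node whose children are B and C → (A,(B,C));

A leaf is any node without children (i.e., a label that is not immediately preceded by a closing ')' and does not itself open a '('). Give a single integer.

Newick: ((L,D,M),(P,U,R,V));
Scan left-to-right; a leaf is any maximal label run not followed by '(':
  pos 2: leaf 'L' → count = 1
  pos 4: leaf 'D' → count = 2
  pos 6: leaf 'M' → count = 3
  pos 10: leaf 'P' → count = 4
  pos 12: leaf 'U' → count = 5
  pos 14: leaf 'R' → count = 6
  pos 16: leaf 'V' → count = 7
Total leaves: 7

Answer: 7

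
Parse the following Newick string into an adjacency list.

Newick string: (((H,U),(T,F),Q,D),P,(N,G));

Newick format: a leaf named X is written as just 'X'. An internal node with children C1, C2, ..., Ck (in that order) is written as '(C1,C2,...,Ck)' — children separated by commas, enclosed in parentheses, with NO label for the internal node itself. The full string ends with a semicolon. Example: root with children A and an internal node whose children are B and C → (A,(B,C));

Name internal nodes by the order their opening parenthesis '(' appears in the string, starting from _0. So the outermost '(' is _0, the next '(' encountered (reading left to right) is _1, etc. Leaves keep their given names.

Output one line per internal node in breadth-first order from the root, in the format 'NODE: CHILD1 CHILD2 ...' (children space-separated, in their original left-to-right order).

Answer: _0: _1 P _4
_1: _2 _3 Q D
_4: N G
_2: H U
_3: T F

Derivation:
Input: (((H,U),(T,F),Q,D),P,(N,G));
Scanning left-to-right, naming '(' by encounter order:
  pos 0: '(' -> open internal node _0 (depth 1)
  pos 1: '(' -> open internal node _1 (depth 2)
  pos 2: '(' -> open internal node _2 (depth 3)
  pos 6: ')' -> close internal node _2 (now at depth 2)
  pos 8: '(' -> open internal node _3 (depth 3)
  pos 12: ')' -> close internal node _3 (now at depth 2)
  pos 17: ')' -> close internal node _1 (now at depth 1)
  pos 21: '(' -> open internal node _4 (depth 2)
  pos 25: ')' -> close internal node _4 (now at depth 1)
  pos 26: ')' -> close internal node _0 (now at depth 0)
Total internal nodes: 5
BFS adjacency from root:
  _0: _1 P _4
  _1: _2 _3 Q D
  _4: N G
  _2: H U
  _3: T F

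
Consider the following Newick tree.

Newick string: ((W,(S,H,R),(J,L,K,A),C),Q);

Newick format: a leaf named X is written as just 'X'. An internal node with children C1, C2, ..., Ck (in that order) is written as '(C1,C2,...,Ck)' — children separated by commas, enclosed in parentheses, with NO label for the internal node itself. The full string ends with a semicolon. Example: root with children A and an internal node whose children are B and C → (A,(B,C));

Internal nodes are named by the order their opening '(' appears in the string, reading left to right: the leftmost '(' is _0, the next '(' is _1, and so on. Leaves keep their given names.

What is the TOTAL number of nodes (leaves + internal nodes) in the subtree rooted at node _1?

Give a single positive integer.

Newick: ((W,(S,H,R),(J,L,K,A),C),Q);
Locate _1: it is the '(' at position 1 (the 2nd '(' reading left to right).
Query: subtree rooted at _1
_1: subtree_size = 1 + 11
  W: subtree_size = 1 + 0
  _2: subtree_size = 1 + 3
    S: subtree_size = 1 + 0
    H: subtree_size = 1 + 0
    R: subtree_size = 1 + 0
  _3: subtree_size = 1 + 4
    J: subtree_size = 1 + 0
    L: subtree_size = 1 + 0
    K: subtree_size = 1 + 0
    A: subtree_size = 1 + 0
  C: subtree_size = 1 + 0
Total subtree size of _1: 12

Answer: 12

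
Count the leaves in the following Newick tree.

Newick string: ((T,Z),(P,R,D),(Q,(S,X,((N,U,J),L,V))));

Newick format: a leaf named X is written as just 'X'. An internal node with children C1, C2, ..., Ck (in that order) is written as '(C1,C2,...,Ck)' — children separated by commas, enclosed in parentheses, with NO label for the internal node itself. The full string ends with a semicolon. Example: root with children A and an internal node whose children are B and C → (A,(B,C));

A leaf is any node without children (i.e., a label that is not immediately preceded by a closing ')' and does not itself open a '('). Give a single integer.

Newick: ((T,Z),(P,R,D),(Q,(S,X,((N,U,J),L,V))));
Scan left-to-right; a leaf is any maximal label run not followed by '(':
  pos 2: leaf 'T' → count = 1
  pos 4: leaf 'Z' → count = 2
  pos 8: leaf 'P' → count = 3
  pos 10: leaf 'R' → count = 4
  pos 12: leaf 'D' → count = 5
  pos 16: leaf 'Q' → count = 6
  pos 19: leaf 'S' → count = 7
  pos 21: leaf 'X' → count = 8
  pos 25: leaf 'N' → count = 9
  pos 27: leaf 'U' → count = 10
  pos 29: leaf 'J' → count = 11
  pos 32: leaf 'L' → count = 12
  pos 34: leaf 'V' → count = 13
Total leaves: 13

Answer: 13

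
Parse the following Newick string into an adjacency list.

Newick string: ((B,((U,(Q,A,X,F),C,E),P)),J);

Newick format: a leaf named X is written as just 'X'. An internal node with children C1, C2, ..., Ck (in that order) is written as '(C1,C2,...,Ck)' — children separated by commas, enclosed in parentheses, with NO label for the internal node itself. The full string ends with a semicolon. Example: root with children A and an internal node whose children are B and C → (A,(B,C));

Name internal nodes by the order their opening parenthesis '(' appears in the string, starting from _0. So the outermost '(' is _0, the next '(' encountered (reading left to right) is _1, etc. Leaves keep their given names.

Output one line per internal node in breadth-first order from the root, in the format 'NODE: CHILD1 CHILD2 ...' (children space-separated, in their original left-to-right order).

Answer: _0: _1 J
_1: B _2
_2: _3 P
_3: U _4 C E
_4: Q A X F

Derivation:
Input: ((B,((U,(Q,A,X,F),C,E),P)),J);
Scanning left-to-right, naming '(' by encounter order:
  pos 0: '(' -> open internal node _0 (depth 1)
  pos 1: '(' -> open internal node _1 (depth 2)
  pos 4: '(' -> open internal node _2 (depth 3)
  pos 5: '(' -> open internal node _3 (depth 4)
  pos 8: '(' -> open internal node _4 (depth 5)
  pos 16: ')' -> close internal node _4 (now at depth 4)
  pos 21: ')' -> close internal node _3 (now at depth 3)
  pos 24: ')' -> close internal node _2 (now at depth 2)
  pos 25: ')' -> close internal node _1 (now at depth 1)
  pos 28: ')' -> close internal node _0 (now at depth 0)
Total internal nodes: 5
BFS adjacency from root:
  _0: _1 J
  _1: B _2
  _2: _3 P
  _3: U _4 C E
  _4: Q A X F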